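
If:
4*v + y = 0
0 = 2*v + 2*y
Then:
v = 0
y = 0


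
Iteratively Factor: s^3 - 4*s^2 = (s)*(s^2 - 4*s) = s*(s - 4)*(s)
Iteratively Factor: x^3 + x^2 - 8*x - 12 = (x + 2)*(x^2 - x - 6) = (x + 2)^2*(x - 3)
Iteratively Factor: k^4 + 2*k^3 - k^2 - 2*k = (k + 2)*(k^3 - k) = (k + 1)*(k + 2)*(k^2 - k) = k*(k + 1)*(k + 2)*(k - 1)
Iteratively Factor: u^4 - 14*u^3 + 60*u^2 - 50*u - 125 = (u - 5)*(u^3 - 9*u^2 + 15*u + 25) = (u - 5)^2*(u^2 - 4*u - 5) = (u - 5)^3*(u + 1)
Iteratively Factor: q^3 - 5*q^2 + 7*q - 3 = (q - 3)*(q^2 - 2*q + 1) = (q - 3)*(q - 1)*(q - 1)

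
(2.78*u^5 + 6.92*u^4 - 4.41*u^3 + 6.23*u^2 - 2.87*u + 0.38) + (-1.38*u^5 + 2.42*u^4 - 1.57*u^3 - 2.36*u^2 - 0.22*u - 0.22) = 1.4*u^5 + 9.34*u^4 - 5.98*u^3 + 3.87*u^2 - 3.09*u + 0.16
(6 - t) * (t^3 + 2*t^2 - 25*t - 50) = -t^4 + 4*t^3 + 37*t^2 - 100*t - 300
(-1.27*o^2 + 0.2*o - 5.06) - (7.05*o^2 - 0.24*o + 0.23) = -8.32*o^2 + 0.44*o - 5.29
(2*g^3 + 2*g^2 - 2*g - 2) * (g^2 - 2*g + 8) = 2*g^5 - 2*g^4 + 10*g^3 + 18*g^2 - 12*g - 16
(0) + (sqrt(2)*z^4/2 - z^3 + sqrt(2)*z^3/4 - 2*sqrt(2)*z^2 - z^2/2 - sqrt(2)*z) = sqrt(2)*z^4/2 - z^3 + sqrt(2)*z^3/4 - 2*sqrt(2)*z^2 - z^2/2 - sqrt(2)*z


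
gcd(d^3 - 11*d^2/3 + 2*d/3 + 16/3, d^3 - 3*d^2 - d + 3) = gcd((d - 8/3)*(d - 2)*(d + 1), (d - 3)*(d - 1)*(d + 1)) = d + 1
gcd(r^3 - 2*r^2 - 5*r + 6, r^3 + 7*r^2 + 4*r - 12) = r^2 + r - 2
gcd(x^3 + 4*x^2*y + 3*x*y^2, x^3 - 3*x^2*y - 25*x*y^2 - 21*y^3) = x^2 + 4*x*y + 3*y^2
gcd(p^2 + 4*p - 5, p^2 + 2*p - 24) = 1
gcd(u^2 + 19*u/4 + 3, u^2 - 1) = 1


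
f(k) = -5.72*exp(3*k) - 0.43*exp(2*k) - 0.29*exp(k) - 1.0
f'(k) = -17.16*exp(3*k) - 0.86*exp(2*k) - 0.29*exp(k) = (-17.16*exp(2*k) - 0.86*exp(k) - 0.29)*exp(k)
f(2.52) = -11052.54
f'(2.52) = -33081.00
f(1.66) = -846.53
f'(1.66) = -2521.65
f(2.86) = -30591.06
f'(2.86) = -91628.93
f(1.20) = -216.04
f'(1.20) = -638.47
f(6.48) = -1585370899.01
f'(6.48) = -4755929537.46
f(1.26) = -257.99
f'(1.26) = -763.59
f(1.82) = -1363.93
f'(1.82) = -4068.82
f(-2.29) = -1.04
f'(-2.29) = -0.06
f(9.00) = -3043344172379.91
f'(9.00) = -9130004278650.22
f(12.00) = -24660255839868600.00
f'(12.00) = -73980756129189000.00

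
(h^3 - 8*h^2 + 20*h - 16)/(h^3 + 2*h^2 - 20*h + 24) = (h - 4)/(h + 6)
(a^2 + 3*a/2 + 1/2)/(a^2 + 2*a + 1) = (a + 1/2)/(a + 1)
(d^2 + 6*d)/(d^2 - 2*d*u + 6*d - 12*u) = d/(d - 2*u)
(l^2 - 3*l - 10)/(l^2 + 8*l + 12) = (l - 5)/(l + 6)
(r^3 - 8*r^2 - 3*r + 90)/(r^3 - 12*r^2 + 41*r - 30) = (r + 3)/(r - 1)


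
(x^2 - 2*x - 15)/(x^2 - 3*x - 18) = (x - 5)/(x - 6)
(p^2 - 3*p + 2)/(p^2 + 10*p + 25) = (p^2 - 3*p + 2)/(p^2 + 10*p + 25)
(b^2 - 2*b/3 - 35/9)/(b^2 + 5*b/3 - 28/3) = (b + 5/3)/(b + 4)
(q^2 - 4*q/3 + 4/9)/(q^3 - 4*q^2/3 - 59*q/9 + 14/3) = (3*q - 2)/(3*q^2 - 2*q - 21)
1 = 1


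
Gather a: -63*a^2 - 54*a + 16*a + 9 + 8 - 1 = -63*a^2 - 38*a + 16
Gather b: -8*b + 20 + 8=28 - 8*b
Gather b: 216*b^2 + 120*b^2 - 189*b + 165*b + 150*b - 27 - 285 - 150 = 336*b^2 + 126*b - 462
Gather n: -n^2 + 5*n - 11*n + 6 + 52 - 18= -n^2 - 6*n + 40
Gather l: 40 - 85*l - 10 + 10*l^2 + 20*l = 10*l^2 - 65*l + 30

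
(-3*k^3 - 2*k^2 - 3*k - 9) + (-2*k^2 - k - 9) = -3*k^3 - 4*k^2 - 4*k - 18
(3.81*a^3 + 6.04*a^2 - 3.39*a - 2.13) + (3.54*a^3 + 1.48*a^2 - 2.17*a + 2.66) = 7.35*a^3 + 7.52*a^2 - 5.56*a + 0.53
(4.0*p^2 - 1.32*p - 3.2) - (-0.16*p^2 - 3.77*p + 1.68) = 4.16*p^2 + 2.45*p - 4.88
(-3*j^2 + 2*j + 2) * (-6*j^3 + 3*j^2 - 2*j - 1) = 18*j^5 - 21*j^4 + 5*j^2 - 6*j - 2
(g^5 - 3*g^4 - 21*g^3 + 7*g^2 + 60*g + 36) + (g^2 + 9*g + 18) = g^5 - 3*g^4 - 21*g^3 + 8*g^2 + 69*g + 54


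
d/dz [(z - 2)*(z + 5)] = 2*z + 3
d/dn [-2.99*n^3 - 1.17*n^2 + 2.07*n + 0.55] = -8.97*n^2 - 2.34*n + 2.07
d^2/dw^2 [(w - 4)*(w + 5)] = 2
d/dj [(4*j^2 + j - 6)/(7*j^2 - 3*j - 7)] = (-19*j^2 + 28*j - 25)/(49*j^4 - 42*j^3 - 89*j^2 + 42*j + 49)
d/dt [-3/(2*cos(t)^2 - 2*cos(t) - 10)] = 3*(1 - 2*cos(t))*sin(t)/(2*(sin(t)^2 + cos(t) + 4)^2)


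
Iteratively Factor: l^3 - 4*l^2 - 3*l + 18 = (l - 3)*(l^2 - l - 6) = (l - 3)^2*(l + 2)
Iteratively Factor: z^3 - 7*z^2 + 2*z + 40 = (z - 4)*(z^2 - 3*z - 10) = (z - 5)*(z - 4)*(z + 2)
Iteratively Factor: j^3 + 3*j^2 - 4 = (j + 2)*(j^2 + j - 2) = (j + 2)^2*(j - 1)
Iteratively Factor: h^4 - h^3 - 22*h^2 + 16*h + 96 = (h - 4)*(h^3 + 3*h^2 - 10*h - 24) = (h - 4)*(h + 2)*(h^2 + h - 12) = (h - 4)*(h + 2)*(h + 4)*(h - 3)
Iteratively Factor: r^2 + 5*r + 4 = (r + 4)*(r + 1)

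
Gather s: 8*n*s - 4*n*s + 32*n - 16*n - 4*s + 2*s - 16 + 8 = 16*n + s*(4*n - 2) - 8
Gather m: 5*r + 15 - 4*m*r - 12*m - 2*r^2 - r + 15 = m*(-4*r - 12) - 2*r^2 + 4*r + 30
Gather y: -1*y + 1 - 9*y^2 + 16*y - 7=-9*y^2 + 15*y - 6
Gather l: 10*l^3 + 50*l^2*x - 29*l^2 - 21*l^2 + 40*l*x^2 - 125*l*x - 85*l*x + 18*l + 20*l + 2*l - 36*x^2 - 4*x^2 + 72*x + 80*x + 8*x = 10*l^3 + l^2*(50*x - 50) + l*(40*x^2 - 210*x + 40) - 40*x^2 + 160*x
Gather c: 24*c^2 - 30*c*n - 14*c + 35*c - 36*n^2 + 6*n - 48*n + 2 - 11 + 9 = 24*c^2 + c*(21 - 30*n) - 36*n^2 - 42*n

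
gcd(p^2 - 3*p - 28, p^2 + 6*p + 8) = p + 4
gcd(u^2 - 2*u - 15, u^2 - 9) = u + 3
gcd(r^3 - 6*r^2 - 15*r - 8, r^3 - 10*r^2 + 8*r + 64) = r - 8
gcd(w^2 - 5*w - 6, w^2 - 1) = w + 1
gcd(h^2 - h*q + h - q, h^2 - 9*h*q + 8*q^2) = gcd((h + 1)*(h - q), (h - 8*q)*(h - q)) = -h + q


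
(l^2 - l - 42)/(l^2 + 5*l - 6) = (l - 7)/(l - 1)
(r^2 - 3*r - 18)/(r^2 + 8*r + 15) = (r - 6)/(r + 5)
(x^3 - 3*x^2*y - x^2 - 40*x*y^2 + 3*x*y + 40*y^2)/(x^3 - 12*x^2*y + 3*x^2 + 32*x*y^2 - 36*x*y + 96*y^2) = (x^2 + 5*x*y - x - 5*y)/(x^2 - 4*x*y + 3*x - 12*y)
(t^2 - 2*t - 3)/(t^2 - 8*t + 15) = (t + 1)/(t - 5)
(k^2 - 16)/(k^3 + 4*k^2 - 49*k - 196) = (k - 4)/(k^2 - 49)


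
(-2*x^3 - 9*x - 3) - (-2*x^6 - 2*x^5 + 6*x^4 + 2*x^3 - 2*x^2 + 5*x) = 2*x^6 + 2*x^5 - 6*x^4 - 4*x^3 + 2*x^2 - 14*x - 3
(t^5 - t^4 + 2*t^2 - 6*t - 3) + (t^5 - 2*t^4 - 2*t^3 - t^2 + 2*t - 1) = 2*t^5 - 3*t^4 - 2*t^3 + t^2 - 4*t - 4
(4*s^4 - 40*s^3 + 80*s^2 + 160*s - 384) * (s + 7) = 4*s^5 - 12*s^4 - 200*s^3 + 720*s^2 + 736*s - 2688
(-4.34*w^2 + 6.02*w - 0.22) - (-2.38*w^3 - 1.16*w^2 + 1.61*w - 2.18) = 2.38*w^3 - 3.18*w^2 + 4.41*w + 1.96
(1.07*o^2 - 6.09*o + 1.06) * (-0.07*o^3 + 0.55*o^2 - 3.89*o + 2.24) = -0.0749*o^5 + 1.0148*o^4 - 7.586*o^3 + 26.6699*o^2 - 17.765*o + 2.3744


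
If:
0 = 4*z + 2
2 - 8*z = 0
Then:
No Solution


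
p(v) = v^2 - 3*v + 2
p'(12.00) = 21.00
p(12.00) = 110.00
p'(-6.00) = -15.00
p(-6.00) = 56.00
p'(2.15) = 1.30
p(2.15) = 0.17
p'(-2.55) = -8.10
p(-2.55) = 16.15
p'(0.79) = -1.42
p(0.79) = 0.25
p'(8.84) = 14.68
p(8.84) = 53.63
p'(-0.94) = -4.88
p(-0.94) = 5.70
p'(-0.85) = -4.70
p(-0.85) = 5.27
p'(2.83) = 2.66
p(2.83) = 1.52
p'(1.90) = 0.80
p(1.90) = -0.09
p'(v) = 2*v - 3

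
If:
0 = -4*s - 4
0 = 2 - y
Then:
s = -1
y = 2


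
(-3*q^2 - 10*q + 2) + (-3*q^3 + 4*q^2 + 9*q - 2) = -3*q^3 + q^2 - q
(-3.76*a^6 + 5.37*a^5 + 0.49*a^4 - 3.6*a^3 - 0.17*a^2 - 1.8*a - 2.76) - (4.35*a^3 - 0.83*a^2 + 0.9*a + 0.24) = -3.76*a^6 + 5.37*a^5 + 0.49*a^4 - 7.95*a^3 + 0.66*a^2 - 2.7*a - 3.0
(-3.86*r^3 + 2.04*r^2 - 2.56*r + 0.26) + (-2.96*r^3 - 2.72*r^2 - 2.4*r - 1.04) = -6.82*r^3 - 0.68*r^2 - 4.96*r - 0.78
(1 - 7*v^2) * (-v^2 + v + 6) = 7*v^4 - 7*v^3 - 43*v^2 + v + 6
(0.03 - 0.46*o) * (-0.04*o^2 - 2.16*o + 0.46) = 0.0184*o^3 + 0.9924*o^2 - 0.2764*o + 0.0138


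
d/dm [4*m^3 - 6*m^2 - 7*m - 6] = 12*m^2 - 12*m - 7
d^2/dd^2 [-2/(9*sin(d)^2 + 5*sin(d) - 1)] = 2*(324*sin(d)^4 + 135*sin(d)^3 - 425*sin(d)^2 - 265*sin(d) - 68)/(9*sin(d)^2 + 5*sin(d) - 1)^3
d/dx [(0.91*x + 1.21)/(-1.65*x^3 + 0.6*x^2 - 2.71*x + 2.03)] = (3.003*x^3 + 5.4435*x^2 - 1.452*x + 5.1264)/(2.7225*x^6 - 1.98*x^5 + 9.303*x^4 - 9.951*x^3 + 9.7801*x^2 - 11.0026*x + 4.1209)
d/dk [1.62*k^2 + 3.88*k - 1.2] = 3.24*k + 3.88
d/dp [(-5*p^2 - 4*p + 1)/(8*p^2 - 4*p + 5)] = 2*(26*p^2 - 33*p - 8)/(64*p^4 - 64*p^3 + 96*p^2 - 40*p + 25)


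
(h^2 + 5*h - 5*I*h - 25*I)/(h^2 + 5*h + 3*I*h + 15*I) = (h - 5*I)/(h + 3*I)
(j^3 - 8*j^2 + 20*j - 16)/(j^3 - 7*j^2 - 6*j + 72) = (j^2 - 4*j + 4)/(j^2 - 3*j - 18)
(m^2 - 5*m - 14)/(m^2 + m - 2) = (m - 7)/(m - 1)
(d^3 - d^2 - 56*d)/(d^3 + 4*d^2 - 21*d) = (d - 8)/(d - 3)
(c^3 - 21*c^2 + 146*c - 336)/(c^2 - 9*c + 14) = (c^2 - 14*c + 48)/(c - 2)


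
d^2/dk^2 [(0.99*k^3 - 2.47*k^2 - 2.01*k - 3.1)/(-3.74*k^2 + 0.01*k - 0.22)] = (-2.8421709430404e-14*k^5 + 58.043854*k^3 + 247.988532*k^2 - 10.906104*k - 4.8528)/(52.313624*k^6 - 0.419628*k^5 + 9.232938*k^4 - 0.049369*k^3 + 0.543114*k^2 - 0.001452*k + 0.010648)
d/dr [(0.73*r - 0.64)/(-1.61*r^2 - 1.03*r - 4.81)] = (1.1753*r^2 - 2.0608*r - 4.1705)/(2.5921*r^4 + 3.3166*r^3 + 16.5491*r^2 + 9.9086*r + 23.1361)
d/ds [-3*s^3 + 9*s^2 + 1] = 9*s*(2 - s)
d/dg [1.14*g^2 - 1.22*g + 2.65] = 2.28*g - 1.22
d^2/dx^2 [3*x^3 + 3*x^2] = 18*x + 6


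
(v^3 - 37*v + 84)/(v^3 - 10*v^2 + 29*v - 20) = (v^2 + 4*v - 21)/(v^2 - 6*v + 5)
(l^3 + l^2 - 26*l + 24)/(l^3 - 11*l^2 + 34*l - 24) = (l + 6)/(l - 6)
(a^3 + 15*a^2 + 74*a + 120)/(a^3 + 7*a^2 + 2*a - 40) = (a + 6)/(a - 2)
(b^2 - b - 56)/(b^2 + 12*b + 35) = (b - 8)/(b + 5)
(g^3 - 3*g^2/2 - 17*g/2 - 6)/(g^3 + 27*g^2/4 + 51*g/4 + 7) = 2*(2*g^2 - 5*g - 12)/(4*g^2 + 23*g + 28)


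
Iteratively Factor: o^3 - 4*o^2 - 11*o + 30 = (o + 3)*(o^2 - 7*o + 10) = (o - 2)*(o + 3)*(o - 5)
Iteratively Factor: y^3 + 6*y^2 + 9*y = (y)*(y^2 + 6*y + 9) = y*(y + 3)*(y + 3)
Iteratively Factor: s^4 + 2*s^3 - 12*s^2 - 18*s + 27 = (s + 3)*(s^3 - s^2 - 9*s + 9) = (s - 3)*(s + 3)*(s^2 + 2*s - 3) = (s - 3)*(s + 3)^2*(s - 1)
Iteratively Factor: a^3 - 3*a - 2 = (a - 2)*(a^2 + 2*a + 1) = (a - 2)*(a + 1)*(a + 1)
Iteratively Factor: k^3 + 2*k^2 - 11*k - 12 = (k + 4)*(k^2 - 2*k - 3) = (k - 3)*(k + 4)*(k + 1)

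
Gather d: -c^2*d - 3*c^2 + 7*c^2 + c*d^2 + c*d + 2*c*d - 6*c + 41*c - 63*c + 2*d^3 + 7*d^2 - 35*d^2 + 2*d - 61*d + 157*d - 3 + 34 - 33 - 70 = 4*c^2 - 28*c + 2*d^3 + d^2*(c - 28) + d*(-c^2 + 3*c + 98) - 72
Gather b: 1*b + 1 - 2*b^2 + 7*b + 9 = -2*b^2 + 8*b + 10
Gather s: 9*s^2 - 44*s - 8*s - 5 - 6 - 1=9*s^2 - 52*s - 12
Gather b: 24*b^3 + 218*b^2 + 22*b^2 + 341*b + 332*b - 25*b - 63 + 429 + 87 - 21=24*b^3 + 240*b^2 + 648*b + 432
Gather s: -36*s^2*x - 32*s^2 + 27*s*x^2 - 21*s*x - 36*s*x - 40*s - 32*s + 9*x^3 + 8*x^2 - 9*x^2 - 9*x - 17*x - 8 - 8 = s^2*(-36*x - 32) + s*(27*x^2 - 57*x - 72) + 9*x^3 - x^2 - 26*x - 16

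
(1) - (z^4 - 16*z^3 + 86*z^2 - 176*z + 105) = -z^4 + 16*z^3 - 86*z^2 + 176*z - 104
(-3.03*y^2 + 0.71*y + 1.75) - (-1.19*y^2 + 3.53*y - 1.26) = -1.84*y^2 - 2.82*y + 3.01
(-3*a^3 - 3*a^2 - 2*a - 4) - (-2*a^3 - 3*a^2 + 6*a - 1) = -a^3 - 8*a - 3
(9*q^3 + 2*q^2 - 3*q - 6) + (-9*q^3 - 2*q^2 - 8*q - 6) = -11*q - 12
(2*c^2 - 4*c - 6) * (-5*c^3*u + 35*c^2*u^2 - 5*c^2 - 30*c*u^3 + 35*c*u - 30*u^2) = -10*c^5*u + 70*c^4*u^2 + 20*c^4*u - 10*c^4 - 60*c^3*u^3 - 140*c^3*u^2 + 100*c^3*u + 20*c^3 + 120*c^2*u^3 - 270*c^2*u^2 - 140*c^2*u + 30*c^2 + 180*c*u^3 + 120*c*u^2 - 210*c*u + 180*u^2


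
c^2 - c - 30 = (c - 6)*(c + 5)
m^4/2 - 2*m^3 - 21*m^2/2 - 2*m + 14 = (m/2 + 1)*(m - 7)*(m - 1)*(m + 2)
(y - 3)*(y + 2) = y^2 - y - 6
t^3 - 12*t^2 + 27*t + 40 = (t - 8)*(t - 5)*(t + 1)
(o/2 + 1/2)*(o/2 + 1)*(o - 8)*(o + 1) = o^4/4 - o^3 - 27*o^2/4 - 19*o/2 - 4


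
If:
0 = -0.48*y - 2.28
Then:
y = -4.75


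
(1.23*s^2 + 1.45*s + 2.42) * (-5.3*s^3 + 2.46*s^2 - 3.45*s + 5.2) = -6.519*s^5 - 4.6592*s^4 - 13.5025*s^3 + 7.3467*s^2 - 0.809*s + 12.584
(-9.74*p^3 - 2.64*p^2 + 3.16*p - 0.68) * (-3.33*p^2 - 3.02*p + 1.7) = 32.4342*p^5 + 38.206*p^4 - 19.108*p^3 - 11.7668*p^2 + 7.4256*p - 1.156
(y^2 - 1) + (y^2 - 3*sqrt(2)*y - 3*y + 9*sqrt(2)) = 2*y^2 - 3*sqrt(2)*y - 3*y - 1 + 9*sqrt(2)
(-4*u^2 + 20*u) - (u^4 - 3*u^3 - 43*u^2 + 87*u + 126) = -u^4 + 3*u^3 + 39*u^2 - 67*u - 126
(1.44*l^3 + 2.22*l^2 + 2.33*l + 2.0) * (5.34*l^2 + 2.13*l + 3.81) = 7.6896*l^5 + 14.922*l^4 + 22.6572*l^3 + 24.1011*l^2 + 13.1373*l + 7.62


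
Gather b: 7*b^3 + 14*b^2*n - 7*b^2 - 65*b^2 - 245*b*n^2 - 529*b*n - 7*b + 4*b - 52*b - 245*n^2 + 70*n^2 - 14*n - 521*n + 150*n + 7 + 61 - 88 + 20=7*b^3 + b^2*(14*n - 72) + b*(-245*n^2 - 529*n - 55) - 175*n^2 - 385*n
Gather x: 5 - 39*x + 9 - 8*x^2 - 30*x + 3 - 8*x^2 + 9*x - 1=-16*x^2 - 60*x + 16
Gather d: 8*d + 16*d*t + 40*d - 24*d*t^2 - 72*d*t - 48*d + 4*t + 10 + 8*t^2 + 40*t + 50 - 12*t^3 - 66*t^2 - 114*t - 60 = d*(-24*t^2 - 56*t) - 12*t^3 - 58*t^2 - 70*t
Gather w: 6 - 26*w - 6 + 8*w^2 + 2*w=8*w^2 - 24*w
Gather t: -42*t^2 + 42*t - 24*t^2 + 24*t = -66*t^2 + 66*t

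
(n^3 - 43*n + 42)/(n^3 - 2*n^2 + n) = (n^2 + n - 42)/(n*(n - 1))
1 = 1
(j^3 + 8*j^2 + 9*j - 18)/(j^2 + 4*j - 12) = (j^2 + 2*j - 3)/(j - 2)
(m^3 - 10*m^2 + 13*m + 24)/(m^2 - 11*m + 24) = m + 1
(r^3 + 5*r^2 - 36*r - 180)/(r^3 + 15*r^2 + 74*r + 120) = (r - 6)/(r + 4)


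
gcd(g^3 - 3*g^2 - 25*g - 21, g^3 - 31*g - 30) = g + 1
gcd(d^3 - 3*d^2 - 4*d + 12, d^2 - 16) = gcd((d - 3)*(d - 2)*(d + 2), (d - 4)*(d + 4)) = 1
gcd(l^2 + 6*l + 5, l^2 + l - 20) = l + 5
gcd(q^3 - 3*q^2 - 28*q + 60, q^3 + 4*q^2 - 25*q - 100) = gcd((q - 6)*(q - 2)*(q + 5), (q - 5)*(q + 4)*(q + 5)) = q + 5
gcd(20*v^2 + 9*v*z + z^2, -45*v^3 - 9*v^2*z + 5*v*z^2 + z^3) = 5*v + z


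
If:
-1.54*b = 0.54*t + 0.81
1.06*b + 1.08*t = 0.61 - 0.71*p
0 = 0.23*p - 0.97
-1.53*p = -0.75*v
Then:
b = 0.38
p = 4.22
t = -2.58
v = 8.60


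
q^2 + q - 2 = (q - 1)*(q + 2)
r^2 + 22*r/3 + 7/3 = (r + 1/3)*(r + 7)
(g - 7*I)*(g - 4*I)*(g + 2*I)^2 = g^4 - 7*I*g^3 + 12*g^2 - 68*I*g + 112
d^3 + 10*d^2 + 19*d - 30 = (d - 1)*(d + 5)*(d + 6)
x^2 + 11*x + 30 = (x + 5)*(x + 6)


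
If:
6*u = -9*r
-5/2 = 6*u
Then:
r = 5/18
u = -5/12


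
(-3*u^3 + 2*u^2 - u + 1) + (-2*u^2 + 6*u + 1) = -3*u^3 + 5*u + 2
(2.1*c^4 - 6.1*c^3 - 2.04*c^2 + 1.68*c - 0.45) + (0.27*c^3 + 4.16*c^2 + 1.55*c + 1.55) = 2.1*c^4 - 5.83*c^3 + 2.12*c^2 + 3.23*c + 1.1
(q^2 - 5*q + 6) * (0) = 0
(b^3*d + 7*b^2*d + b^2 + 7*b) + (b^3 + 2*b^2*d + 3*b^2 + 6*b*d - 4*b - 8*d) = b^3*d + b^3 + 9*b^2*d + 4*b^2 + 6*b*d + 3*b - 8*d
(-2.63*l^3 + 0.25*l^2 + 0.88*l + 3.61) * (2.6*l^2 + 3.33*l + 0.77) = -6.838*l^5 - 8.1079*l^4 + 1.0954*l^3 + 12.5089*l^2 + 12.6989*l + 2.7797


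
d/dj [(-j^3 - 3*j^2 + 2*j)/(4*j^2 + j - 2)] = (-4*j^4 - 2*j^3 - 5*j^2 + 12*j - 4)/(16*j^4 + 8*j^3 - 15*j^2 - 4*j + 4)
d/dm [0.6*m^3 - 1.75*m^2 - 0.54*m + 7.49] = 1.8*m^2 - 3.5*m - 0.54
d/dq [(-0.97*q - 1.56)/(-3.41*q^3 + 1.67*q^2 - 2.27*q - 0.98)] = (-6.6154*q^3 - 14.3389*q^2 + 5.2104*q - 2.5906)/(11.6281*q^6 - 11.3894*q^5 + 18.2703*q^4 - 0.898199999999999*q^3 + 1.8797*q^2 + 4.4492*q + 0.9604)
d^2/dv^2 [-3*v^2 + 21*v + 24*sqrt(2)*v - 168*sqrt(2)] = -6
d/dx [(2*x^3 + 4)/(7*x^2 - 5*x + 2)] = 2*(3*x^2*(7*x^2 - 5*x + 2) - (14*x - 5)*(x^3 + 2))/(7*x^2 - 5*x + 2)^2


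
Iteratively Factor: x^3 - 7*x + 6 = (x - 2)*(x^2 + 2*x - 3) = (x - 2)*(x - 1)*(x + 3)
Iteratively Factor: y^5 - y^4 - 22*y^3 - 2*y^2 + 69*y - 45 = (y - 5)*(y^4 + 4*y^3 - 2*y^2 - 12*y + 9) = (y - 5)*(y - 1)*(y^3 + 5*y^2 + 3*y - 9) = (y - 5)*(y - 1)*(y + 3)*(y^2 + 2*y - 3) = (y - 5)*(y - 1)*(y + 3)^2*(y - 1)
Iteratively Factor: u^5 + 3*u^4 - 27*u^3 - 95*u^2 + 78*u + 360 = (u - 5)*(u^4 + 8*u^3 + 13*u^2 - 30*u - 72) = (u - 5)*(u + 4)*(u^3 + 4*u^2 - 3*u - 18) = (u - 5)*(u - 2)*(u + 4)*(u^2 + 6*u + 9) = (u - 5)*(u - 2)*(u + 3)*(u + 4)*(u + 3)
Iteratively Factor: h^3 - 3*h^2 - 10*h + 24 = (h + 3)*(h^2 - 6*h + 8) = (h - 2)*(h + 3)*(h - 4)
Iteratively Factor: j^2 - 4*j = (j - 4)*(j)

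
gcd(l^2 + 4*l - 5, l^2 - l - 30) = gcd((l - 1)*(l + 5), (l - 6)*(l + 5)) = l + 5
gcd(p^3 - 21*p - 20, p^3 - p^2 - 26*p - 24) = p^2 + 5*p + 4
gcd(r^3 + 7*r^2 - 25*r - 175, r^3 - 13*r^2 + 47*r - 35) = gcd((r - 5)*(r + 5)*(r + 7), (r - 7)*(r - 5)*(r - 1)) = r - 5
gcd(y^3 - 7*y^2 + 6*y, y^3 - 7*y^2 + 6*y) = y^3 - 7*y^2 + 6*y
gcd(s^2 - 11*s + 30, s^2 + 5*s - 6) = 1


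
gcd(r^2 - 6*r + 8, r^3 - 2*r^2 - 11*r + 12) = r - 4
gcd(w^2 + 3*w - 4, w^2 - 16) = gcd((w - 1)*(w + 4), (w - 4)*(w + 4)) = w + 4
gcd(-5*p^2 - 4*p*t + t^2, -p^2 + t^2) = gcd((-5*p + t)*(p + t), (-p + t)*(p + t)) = p + t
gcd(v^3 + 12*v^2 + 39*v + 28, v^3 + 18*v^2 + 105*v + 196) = v^2 + 11*v + 28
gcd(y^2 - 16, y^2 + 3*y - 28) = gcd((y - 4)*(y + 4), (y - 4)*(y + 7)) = y - 4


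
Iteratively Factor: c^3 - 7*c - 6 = (c + 2)*(c^2 - 2*c - 3) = (c - 3)*(c + 2)*(c + 1)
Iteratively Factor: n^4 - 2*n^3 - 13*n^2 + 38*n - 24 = (n - 2)*(n^3 - 13*n + 12) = (n - 2)*(n - 1)*(n^2 + n - 12) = (n - 2)*(n - 1)*(n + 4)*(n - 3)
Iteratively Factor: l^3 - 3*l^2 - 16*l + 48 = (l + 4)*(l^2 - 7*l + 12) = (l - 3)*(l + 4)*(l - 4)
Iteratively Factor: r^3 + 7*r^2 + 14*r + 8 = (r + 1)*(r^2 + 6*r + 8) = (r + 1)*(r + 2)*(r + 4)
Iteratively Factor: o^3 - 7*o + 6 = (o - 1)*(o^2 + o - 6) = (o - 2)*(o - 1)*(o + 3)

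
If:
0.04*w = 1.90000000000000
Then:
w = 47.50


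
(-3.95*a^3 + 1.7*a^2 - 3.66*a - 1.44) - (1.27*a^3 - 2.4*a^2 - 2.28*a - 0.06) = -5.22*a^3 + 4.1*a^2 - 1.38*a - 1.38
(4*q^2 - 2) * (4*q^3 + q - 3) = 16*q^5 - 4*q^3 - 12*q^2 - 2*q + 6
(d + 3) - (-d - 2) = 2*d + 5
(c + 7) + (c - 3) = 2*c + 4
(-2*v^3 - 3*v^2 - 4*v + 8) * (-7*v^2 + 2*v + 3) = 14*v^5 + 17*v^4 + 16*v^3 - 73*v^2 + 4*v + 24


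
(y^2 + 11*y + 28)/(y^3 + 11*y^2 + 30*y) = (y^2 + 11*y + 28)/(y*(y^2 + 11*y + 30))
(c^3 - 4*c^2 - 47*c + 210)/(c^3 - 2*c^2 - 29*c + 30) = (c^2 + 2*c - 35)/(c^2 + 4*c - 5)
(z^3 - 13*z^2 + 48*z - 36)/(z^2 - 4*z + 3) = (z^2 - 12*z + 36)/(z - 3)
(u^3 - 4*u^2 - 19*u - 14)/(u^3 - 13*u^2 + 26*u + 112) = (u + 1)/(u - 8)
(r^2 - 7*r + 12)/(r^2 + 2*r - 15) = (r - 4)/(r + 5)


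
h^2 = h^2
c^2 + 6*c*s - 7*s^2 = (c - s)*(c + 7*s)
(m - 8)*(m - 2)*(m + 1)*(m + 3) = m^4 - 6*m^3 - 21*m^2 + 34*m + 48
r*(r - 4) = r^2 - 4*r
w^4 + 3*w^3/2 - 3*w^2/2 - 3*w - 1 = (w + 1/2)*(w + 1)*(w - sqrt(2))*(w + sqrt(2))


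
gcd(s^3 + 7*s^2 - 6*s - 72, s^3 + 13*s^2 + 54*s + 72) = s^2 + 10*s + 24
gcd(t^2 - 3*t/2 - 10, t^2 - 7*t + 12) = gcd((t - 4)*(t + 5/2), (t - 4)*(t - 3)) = t - 4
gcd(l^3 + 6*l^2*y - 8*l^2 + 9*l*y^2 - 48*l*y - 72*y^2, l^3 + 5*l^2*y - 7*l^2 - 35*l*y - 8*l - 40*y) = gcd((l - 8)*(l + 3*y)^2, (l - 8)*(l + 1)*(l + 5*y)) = l - 8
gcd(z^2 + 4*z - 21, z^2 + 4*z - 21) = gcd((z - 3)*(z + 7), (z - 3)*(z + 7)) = z^2 + 4*z - 21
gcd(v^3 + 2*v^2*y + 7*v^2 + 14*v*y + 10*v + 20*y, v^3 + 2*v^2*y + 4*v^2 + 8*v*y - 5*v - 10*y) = v^2 + 2*v*y + 5*v + 10*y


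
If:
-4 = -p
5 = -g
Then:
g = -5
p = 4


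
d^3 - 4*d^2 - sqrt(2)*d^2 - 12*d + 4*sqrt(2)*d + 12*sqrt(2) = (d - 6)*(d + 2)*(d - sqrt(2))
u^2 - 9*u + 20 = (u - 5)*(u - 4)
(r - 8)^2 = r^2 - 16*r + 64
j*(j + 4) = j^2 + 4*j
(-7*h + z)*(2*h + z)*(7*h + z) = -98*h^3 - 49*h^2*z + 2*h*z^2 + z^3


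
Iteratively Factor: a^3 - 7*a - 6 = (a + 1)*(a^2 - a - 6) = (a - 3)*(a + 1)*(a + 2)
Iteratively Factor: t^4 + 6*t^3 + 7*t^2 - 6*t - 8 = (t + 1)*(t^3 + 5*t^2 + 2*t - 8) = (t + 1)*(t + 2)*(t^2 + 3*t - 4) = (t - 1)*(t + 1)*(t + 2)*(t + 4)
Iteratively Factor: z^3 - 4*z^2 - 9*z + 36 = (z - 3)*(z^2 - z - 12) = (z - 4)*(z - 3)*(z + 3)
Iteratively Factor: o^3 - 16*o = (o + 4)*(o^2 - 4*o) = (o - 4)*(o + 4)*(o)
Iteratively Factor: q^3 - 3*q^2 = (q)*(q^2 - 3*q) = q^2*(q - 3)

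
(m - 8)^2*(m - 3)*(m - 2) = m^4 - 21*m^3 + 150*m^2 - 416*m + 384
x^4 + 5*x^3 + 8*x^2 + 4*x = x*(x + 1)*(x + 2)^2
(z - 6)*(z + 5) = z^2 - z - 30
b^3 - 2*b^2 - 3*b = b*(b - 3)*(b + 1)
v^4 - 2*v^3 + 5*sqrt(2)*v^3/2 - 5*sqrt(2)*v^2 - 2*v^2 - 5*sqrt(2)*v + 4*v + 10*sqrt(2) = (v - 2)*(v - sqrt(2))*(v + sqrt(2))*(v + 5*sqrt(2)/2)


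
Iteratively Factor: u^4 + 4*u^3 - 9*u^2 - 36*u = (u - 3)*(u^3 + 7*u^2 + 12*u) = (u - 3)*(u + 3)*(u^2 + 4*u) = (u - 3)*(u + 3)*(u + 4)*(u)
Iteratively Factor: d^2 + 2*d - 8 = (d - 2)*(d + 4)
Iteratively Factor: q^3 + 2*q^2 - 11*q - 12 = (q + 4)*(q^2 - 2*q - 3) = (q + 1)*(q + 4)*(q - 3)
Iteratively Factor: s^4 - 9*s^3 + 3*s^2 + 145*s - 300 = (s - 5)*(s^3 - 4*s^2 - 17*s + 60) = (s - 5)^2*(s^2 + s - 12) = (s - 5)^2*(s - 3)*(s + 4)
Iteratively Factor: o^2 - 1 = (o - 1)*(o + 1)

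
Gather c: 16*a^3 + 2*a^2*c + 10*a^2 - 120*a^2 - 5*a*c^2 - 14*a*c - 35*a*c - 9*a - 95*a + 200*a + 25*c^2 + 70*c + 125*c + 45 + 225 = 16*a^3 - 110*a^2 + 96*a + c^2*(25 - 5*a) + c*(2*a^2 - 49*a + 195) + 270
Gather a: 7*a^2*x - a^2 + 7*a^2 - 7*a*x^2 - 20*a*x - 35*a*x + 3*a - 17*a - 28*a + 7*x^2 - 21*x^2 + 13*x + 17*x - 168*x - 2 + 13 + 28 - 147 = a^2*(7*x + 6) + a*(-7*x^2 - 55*x - 42) - 14*x^2 - 138*x - 108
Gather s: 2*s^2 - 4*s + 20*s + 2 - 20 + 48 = 2*s^2 + 16*s + 30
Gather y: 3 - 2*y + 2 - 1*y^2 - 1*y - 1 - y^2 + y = -2*y^2 - 2*y + 4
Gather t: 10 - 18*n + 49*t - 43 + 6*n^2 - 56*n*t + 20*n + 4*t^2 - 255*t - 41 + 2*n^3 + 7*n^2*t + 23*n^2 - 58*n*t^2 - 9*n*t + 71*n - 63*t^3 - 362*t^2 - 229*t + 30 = 2*n^3 + 29*n^2 + 73*n - 63*t^3 + t^2*(-58*n - 358) + t*(7*n^2 - 65*n - 435) - 44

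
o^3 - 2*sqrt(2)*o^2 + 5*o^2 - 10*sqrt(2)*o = o*(o + 5)*(o - 2*sqrt(2))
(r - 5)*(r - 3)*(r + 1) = r^3 - 7*r^2 + 7*r + 15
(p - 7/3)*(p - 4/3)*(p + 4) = p^3 + p^2/3 - 104*p/9 + 112/9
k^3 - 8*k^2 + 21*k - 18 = (k - 3)^2*(k - 2)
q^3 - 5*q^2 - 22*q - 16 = (q - 8)*(q + 1)*(q + 2)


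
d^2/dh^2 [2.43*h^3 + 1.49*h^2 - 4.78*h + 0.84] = 14.58*h + 2.98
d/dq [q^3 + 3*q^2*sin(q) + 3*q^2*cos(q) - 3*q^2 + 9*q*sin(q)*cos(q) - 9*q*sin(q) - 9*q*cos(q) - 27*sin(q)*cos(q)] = 3*sqrt(2)*q^2*cos(q + pi/4) + 3*q^2 + 15*q*sin(q) - 3*q*cos(q) + 9*q*cos(2*q) - 6*q + 9*sin(2*q)/2 - 9*sqrt(2)*sin(q + pi/4) - 27*cos(2*q)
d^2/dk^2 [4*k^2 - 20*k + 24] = 8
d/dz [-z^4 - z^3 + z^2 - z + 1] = -4*z^3 - 3*z^2 + 2*z - 1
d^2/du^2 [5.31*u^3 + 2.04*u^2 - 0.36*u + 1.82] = 31.86*u + 4.08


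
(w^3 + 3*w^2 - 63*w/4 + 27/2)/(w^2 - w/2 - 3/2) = (w^2 + 9*w/2 - 9)/(w + 1)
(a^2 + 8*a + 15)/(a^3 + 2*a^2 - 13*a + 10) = (a + 3)/(a^2 - 3*a + 2)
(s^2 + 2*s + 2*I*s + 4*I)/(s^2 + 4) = (s + 2)/(s - 2*I)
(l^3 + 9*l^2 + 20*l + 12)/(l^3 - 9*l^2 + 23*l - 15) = (l^3 + 9*l^2 + 20*l + 12)/(l^3 - 9*l^2 + 23*l - 15)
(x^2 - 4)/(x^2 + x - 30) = (x^2 - 4)/(x^2 + x - 30)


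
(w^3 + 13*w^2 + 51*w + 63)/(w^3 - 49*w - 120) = (w^2 + 10*w + 21)/(w^2 - 3*w - 40)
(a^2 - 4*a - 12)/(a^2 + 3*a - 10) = (a^2 - 4*a - 12)/(a^2 + 3*a - 10)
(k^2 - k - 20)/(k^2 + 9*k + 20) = (k - 5)/(k + 5)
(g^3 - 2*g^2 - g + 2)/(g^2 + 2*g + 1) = (g^2 - 3*g + 2)/(g + 1)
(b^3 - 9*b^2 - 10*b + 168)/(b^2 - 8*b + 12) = (b^2 - 3*b - 28)/(b - 2)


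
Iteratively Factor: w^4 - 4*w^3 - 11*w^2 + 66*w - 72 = (w - 3)*(w^3 - w^2 - 14*w + 24) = (w - 3)*(w + 4)*(w^2 - 5*w + 6) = (w - 3)^2*(w + 4)*(w - 2)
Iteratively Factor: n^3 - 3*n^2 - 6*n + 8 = (n - 4)*(n^2 + n - 2) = (n - 4)*(n + 2)*(n - 1)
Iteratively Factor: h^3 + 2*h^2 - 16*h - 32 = (h + 4)*(h^2 - 2*h - 8) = (h + 2)*(h + 4)*(h - 4)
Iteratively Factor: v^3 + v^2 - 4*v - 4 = (v + 2)*(v^2 - v - 2) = (v + 1)*(v + 2)*(v - 2)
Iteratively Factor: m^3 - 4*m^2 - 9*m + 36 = (m - 3)*(m^2 - m - 12) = (m - 4)*(m - 3)*(m + 3)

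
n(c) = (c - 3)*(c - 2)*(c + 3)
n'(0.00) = -9.00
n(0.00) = 18.00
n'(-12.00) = 471.00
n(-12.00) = -1890.00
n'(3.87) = 20.45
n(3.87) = 11.18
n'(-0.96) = -2.40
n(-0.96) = 23.91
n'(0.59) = -10.32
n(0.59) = 12.20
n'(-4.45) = 68.21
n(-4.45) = -69.68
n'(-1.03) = -1.70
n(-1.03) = 24.06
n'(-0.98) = -2.20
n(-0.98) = 23.96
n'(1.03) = -9.94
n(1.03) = 7.70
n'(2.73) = 2.44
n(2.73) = -1.13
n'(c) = (c - 3)*(c - 2) + (c - 3)*(c + 3) + (c - 2)*(c + 3)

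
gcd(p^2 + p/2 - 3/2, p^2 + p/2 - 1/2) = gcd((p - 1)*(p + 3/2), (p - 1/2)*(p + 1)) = 1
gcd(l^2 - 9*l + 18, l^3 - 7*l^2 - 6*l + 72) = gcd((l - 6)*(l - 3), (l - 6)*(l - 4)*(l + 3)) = l - 6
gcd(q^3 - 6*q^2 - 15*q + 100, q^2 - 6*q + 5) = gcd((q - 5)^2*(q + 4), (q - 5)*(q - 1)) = q - 5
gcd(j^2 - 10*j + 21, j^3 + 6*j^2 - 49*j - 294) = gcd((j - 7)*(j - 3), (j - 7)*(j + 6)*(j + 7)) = j - 7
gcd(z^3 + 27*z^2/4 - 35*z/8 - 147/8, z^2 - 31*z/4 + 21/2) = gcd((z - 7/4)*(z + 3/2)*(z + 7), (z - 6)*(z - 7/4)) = z - 7/4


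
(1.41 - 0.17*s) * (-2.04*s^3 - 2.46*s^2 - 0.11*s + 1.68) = 0.3468*s^4 - 2.4582*s^3 - 3.4499*s^2 - 0.4407*s + 2.3688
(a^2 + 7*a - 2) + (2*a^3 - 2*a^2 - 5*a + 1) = 2*a^3 - a^2 + 2*a - 1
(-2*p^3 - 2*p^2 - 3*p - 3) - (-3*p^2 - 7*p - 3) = -2*p^3 + p^2 + 4*p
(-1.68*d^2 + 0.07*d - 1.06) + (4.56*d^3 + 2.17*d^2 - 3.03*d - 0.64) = 4.56*d^3 + 0.49*d^2 - 2.96*d - 1.7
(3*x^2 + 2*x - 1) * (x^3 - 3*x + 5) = 3*x^5 + 2*x^4 - 10*x^3 + 9*x^2 + 13*x - 5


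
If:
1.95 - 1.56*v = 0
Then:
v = 1.25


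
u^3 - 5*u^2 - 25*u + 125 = (u - 5)^2*(u + 5)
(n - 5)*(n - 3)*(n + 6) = n^3 - 2*n^2 - 33*n + 90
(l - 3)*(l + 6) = l^2 + 3*l - 18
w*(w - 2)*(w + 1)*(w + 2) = w^4 + w^3 - 4*w^2 - 4*w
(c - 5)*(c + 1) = c^2 - 4*c - 5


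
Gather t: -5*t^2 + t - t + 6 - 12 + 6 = -5*t^2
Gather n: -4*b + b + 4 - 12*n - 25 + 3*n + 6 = -3*b - 9*n - 15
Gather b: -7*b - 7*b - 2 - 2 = -14*b - 4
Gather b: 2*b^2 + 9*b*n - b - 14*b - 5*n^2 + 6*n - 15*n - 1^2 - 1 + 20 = 2*b^2 + b*(9*n - 15) - 5*n^2 - 9*n + 18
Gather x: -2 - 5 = -7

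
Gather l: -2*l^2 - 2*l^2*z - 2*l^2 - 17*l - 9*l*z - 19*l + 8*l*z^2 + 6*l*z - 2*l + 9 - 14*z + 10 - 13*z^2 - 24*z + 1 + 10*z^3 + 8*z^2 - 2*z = l^2*(-2*z - 4) + l*(8*z^2 - 3*z - 38) + 10*z^3 - 5*z^2 - 40*z + 20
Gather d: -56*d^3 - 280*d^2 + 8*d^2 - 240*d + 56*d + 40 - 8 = -56*d^3 - 272*d^2 - 184*d + 32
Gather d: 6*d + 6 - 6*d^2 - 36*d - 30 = -6*d^2 - 30*d - 24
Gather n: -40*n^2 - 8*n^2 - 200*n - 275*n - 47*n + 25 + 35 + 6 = -48*n^2 - 522*n + 66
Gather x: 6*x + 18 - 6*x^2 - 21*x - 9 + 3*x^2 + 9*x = -3*x^2 - 6*x + 9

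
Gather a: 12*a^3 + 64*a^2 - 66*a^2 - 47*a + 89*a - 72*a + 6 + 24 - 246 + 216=12*a^3 - 2*a^2 - 30*a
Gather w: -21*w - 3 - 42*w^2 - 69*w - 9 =-42*w^2 - 90*w - 12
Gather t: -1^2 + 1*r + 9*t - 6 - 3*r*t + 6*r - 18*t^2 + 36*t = 7*r - 18*t^2 + t*(45 - 3*r) - 7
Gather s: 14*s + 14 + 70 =14*s + 84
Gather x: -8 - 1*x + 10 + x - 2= 0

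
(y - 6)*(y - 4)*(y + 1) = y^3 - 9*y^2 + 14*y + 24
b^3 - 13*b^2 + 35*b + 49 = (b - 7)^2*(b + 1)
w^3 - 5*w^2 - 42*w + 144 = (w - 8)*(w - 3)*(w + 6)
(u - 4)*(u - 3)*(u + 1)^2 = u^4 - 5*u^3 - u^2 + 17*u + 12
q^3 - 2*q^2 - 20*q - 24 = (q - 6)*(q + 2)^2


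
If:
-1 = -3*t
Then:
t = 1/3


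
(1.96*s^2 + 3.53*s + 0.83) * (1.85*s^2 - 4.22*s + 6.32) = 3.626*s^4 - 1.7407*s^3 - 0.973899999999997*s^2 + 18.807*s + 5.2456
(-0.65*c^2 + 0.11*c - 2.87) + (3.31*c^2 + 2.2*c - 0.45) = 2.66*c^2 + 2.31*c - 3.32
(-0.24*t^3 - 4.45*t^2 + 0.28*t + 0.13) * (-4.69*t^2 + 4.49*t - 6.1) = 1.1256*t^5 + 19.7929*t^4 - 19.8297*t^3 + 27.7925*t^2 - 1.1243*t - 0.793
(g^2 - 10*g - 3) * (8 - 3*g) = -3*g^3 + 38*g^2 - 71*g - 24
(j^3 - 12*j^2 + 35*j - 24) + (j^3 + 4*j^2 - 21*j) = 2*j^3 - 8*j^2 + 14*j - 24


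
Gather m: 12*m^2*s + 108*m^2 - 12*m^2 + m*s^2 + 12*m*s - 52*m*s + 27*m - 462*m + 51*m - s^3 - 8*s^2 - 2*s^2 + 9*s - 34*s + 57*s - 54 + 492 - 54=m^2*(12*s + 96) + m*(s^2 - 40*s - 384) - s^3 - 10*s^2 + 32*s + 384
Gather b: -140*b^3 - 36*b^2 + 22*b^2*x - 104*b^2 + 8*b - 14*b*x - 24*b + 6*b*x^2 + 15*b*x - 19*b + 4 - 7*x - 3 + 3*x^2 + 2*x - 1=-140*b^3 + b^2*(22*x - 140) + b*(6*x^2 + x - 35) + 3*x^2 - 5*x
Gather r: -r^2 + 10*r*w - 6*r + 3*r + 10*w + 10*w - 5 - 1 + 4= -r^2 + r*(10*w - 3) + 20*w - 2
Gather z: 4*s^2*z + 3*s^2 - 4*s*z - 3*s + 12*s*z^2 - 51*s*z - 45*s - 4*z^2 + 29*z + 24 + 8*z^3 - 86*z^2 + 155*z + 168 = 3*s^2 - 48*s + 8*z^3 + z^2*(12*s - 90) + z*(4*s^2 - 55*s + 184) + 192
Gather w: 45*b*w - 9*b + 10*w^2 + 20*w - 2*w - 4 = -9*b + 10*w^2 + w*(45*b + 18) - 4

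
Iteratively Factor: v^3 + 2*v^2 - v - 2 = (v + 2)*(v^2 - 1) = (v - 1)*(v + 2)*(v + 1)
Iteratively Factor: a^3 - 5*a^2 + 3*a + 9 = (a - 3)*(a^2 - 2*a - 3) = (a - 3)^2*(a + 1)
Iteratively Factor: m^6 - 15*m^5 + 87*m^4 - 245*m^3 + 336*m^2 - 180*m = (m - 5)*(m^5 - 10*m^4 + 37*m^3 - 60*m^2 + 36*m) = (m - 5)*(m - 2)*(m^4 - 8*m^3 + 21*m^2 - 18*m) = m*(m - 5)*(m - 2)*(m^3 - 8*m^2 + 21*m - 18) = m*(m - 5)*(m - 2)^2*(m^2 - 6*m + 9) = m*(m - 5)*(m - 3)*(m - 2)^2*(m - 3)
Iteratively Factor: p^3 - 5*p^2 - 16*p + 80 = (p - 4)*(p^2 - p - 20) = (p - 5)*(p - 4)*(p + 4)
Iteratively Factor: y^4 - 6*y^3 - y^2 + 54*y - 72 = (y - 3)*(y^3 - 3*y^2 - 10*y + 24) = (y - 4)*(y - 3)*(y^2 + y - 6) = (y - 4)*(y - 3)*(y + 3)*(y - 2)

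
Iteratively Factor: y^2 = (y)*(y)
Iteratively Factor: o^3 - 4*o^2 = (o)*(o^2 - 4*o) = o*(o - 4)*(o)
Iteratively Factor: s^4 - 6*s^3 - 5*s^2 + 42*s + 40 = (s - 4)*(s^3 - 2*s^2 - 13*s - 10) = (s - 5)*(s - 4)*(s^2 + 3*s + 2) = (s - 5)*(s - 4)*(s + 2)*(s + 1)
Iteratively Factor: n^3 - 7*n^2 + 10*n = (n - 2)*(n^2 - 5*n) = n*(n - 2)*(n - 5)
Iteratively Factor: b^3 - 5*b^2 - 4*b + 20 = (b + 2)*(b^2 - 7*b + 10) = (b - 5)*(b + 2)*(b - 2)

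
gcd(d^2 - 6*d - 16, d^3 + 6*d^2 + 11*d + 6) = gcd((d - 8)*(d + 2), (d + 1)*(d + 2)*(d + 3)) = d + 2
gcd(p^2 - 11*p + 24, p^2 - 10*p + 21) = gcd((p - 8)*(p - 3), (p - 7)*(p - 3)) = p - 3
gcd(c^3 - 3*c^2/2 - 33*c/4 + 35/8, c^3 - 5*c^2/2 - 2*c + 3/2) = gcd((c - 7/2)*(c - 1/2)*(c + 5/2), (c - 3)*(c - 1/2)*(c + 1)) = c - 1/2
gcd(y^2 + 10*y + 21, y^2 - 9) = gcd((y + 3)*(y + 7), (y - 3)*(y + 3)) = y + 3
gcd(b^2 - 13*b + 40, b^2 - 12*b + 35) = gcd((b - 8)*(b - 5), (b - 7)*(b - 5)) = b - 5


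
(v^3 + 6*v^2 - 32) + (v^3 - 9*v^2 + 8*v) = 2*v^3 - 3*v^2 + 8*v - 32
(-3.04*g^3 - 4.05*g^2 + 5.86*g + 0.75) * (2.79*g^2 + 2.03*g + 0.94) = -8.4816*g^5 - 17.4707*g^4 + 5.2703*g^3 + 10.1813*g^2 + 7.0309*g + 0.705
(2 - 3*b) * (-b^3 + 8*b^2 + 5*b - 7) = 3*b^4 - 26*b^3 + b^2 + 31*b - 14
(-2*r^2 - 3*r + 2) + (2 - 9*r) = -2*r^2 - 12*r + 4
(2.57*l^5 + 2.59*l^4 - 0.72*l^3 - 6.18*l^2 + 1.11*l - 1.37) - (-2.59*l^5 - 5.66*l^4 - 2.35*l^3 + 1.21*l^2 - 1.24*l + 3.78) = 5.16*l^5 + 8.25*l^4 + 1.63*l^3 - 7.39*l^2 + 2.35*l - 5.15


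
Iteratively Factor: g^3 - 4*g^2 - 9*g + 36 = (g + 3)*(g^2 - 7*g + 12) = (g - 4)*(g + 3)*(g - 3)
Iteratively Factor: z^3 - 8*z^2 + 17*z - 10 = (z - 2)*(z^2 - 6*z + 5) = (z - 2)*(z - 1)*(z - 5)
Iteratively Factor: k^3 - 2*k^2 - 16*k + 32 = (k - 2)*(k^2 - 16) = (k - 2)*(k + 4)*(k - 4)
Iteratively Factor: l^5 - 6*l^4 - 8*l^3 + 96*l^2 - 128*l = (l - 4)*(l^4 - 2*l^3 - 16*l^2 + 32*l) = (l - 4)*(l - 2)*(l^3 - 16*l) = (l - 4)^2*(l - 2)*(l^2 + 4*l) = l*(l - 4)^2*(l - 2)*(l + 4)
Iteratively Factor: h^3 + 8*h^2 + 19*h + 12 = (h + 1)*(h^2 + 7*h + 12) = (h + 1)*(h + 3)*(h + 4)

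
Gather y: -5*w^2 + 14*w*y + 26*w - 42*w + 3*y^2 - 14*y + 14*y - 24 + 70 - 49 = -5*w^2 + 14*w*y - 16*w + 3*y^2 - 3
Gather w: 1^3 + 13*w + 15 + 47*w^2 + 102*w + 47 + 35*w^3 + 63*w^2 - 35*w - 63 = 35*w^3 + 110*w^2 + 80*w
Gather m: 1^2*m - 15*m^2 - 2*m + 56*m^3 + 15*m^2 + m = 56*m^3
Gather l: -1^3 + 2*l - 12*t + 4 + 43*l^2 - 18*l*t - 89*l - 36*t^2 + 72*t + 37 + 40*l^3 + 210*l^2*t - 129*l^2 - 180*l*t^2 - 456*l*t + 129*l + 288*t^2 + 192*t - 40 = 40*l^3 + l^2*(210*t - 86) + l*(-180*t^2 - 474*t + 42) + 252*t^2 + 252*t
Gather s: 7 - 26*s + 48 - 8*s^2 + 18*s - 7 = -8*s^2 - 8*s + 48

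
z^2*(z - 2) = z^3 - 2*z^2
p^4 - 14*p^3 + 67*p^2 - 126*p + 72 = (p - 6)*(p - 4)*(p - 3)*(p - 1)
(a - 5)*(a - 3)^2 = a^3 - 11*a^2 + 39*a - 45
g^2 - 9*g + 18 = (g - 6)*(g - 3)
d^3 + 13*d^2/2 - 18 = (d - 3/2)*(d + 2)*(d + 6)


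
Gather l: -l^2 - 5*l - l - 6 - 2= -l^2 - 6*l - 8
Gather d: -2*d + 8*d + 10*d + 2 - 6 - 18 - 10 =16*d - 32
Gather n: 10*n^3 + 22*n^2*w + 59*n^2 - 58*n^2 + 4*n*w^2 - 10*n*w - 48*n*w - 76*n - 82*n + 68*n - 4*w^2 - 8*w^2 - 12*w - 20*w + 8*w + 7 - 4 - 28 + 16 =10*n^3 + n^2*(22*w + 1) + n*(4*w^2 - 58*w - 90) - 12*w^2 - 24*w - 9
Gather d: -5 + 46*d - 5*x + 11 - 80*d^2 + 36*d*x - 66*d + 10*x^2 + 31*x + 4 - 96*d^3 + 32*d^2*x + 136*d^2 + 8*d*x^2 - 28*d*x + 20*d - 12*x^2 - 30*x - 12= -96*d^3 + d^2*(32*x + 56) + d*(8*x^2 + 8*x) - 2*x^2 - 4*x - 2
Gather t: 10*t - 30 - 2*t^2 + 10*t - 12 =-2*t^2 + 20*t - 42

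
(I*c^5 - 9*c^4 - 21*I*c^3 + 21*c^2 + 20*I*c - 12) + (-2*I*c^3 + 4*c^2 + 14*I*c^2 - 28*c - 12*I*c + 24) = I*c^5 - 9*c^4 - 23*I*c^3 + 25*c^2 + 14*I*c^2 - 28*c + 8*I*c + 12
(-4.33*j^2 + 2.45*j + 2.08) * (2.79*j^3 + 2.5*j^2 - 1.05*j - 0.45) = -12.0807*j^5 - 3.9895*j^4 + 16.4747*j^3 + 4.576*j^2 - 3.2865*j - 0.936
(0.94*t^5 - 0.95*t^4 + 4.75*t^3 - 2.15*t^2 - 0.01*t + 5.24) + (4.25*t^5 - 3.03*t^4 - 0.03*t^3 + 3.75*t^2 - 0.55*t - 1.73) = 5.19*t^5 - 3.98*t^4 + 4.72*t^3 + 1.6*t^2 - 0.56*t + 3.51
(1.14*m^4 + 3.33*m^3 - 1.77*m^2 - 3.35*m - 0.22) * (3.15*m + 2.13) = 3.591*m^5 + 12.9177*m^4 + 1.5174*m^3 - 14.3226*m^2 - 7.8285*m - 0.4686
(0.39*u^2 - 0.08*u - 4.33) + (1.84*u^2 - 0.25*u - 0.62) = 2.23*u^2 - 0.33*u - 4.95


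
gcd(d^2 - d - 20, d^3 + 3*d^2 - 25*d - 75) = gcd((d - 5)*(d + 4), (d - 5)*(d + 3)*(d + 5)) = d - 5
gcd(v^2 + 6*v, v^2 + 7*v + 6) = v + 6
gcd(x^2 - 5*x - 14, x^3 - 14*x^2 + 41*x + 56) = x - 7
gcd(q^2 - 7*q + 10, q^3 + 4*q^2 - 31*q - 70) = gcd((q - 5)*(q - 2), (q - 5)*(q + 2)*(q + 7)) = q - 5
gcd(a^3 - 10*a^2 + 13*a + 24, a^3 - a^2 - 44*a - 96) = a - 8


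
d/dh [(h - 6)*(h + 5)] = 2*h - 1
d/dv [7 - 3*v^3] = -9*v^2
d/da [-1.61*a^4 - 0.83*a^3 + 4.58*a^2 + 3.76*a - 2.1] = -6.44*a^3 - 2.49*a^2 + 9.16*a + 3.76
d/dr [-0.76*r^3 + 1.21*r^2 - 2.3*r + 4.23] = -2.28*r^2 + 2.42*r - 2.3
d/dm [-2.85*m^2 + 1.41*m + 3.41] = 1.41 - 5.7*m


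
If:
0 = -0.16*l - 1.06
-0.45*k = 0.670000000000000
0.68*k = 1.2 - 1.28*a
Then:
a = 1.73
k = -1.49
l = -6.62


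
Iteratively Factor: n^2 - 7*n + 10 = (n - 2)*(n - 5)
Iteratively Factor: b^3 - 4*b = (b)*(b^2 - 4) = b*(b + 2)*(b - 2)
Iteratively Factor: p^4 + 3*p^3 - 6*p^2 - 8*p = (p + 4)*(p^3 - p^2 - 2*p) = (p - 2)*(p + 4)*(p^2 + p) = (p - 2)*(p + 1)*(p + 4)*(p)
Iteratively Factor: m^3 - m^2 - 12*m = (m - 4)*(m^2 + 3*m) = m*(m - 4)*(m + 3)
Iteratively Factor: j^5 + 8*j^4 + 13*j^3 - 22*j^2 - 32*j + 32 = (j + 2)*(j^4 + 6*j^3 + j^2 - 24*j + 16) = (j - 1)*(j + 2)*(j^3 + 7*j^2 + 8*j - 16) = (j - 1)*(j + 2)*(j + 4)*(j^2 + 3*j - 4) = (j - 1)^2*(j + 2)*(j + 4)*(j + 4)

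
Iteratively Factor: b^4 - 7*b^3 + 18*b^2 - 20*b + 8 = (b - 2)*(b^3 - 5*b^2 + 8*b - 4) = (b - 2)*(b - 1)*(b^2 - 4*b + 4) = (b - 2)^2*(b - 1)*(b - 2)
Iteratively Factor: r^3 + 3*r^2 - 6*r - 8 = (r - 2)*(r^2 + 5*r + 4) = (r - 2)*(r + 4)*(r + 1)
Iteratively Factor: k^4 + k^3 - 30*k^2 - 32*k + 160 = (k - 2)*(k^3 + 3*k^2 - 24*k - 80) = (k - 2)*(k + 4)*(k^2 - k - 20) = (k - 2)*(k + 4)^2*(k - 5)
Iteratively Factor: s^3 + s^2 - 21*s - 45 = (s + 3)*(s^2 - 2*s - 15) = (s + 3)^2*(s - 5)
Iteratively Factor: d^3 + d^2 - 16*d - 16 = (d + 1)*(d^2 - 16) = (d + 1)*(d + 4)*(d - 4)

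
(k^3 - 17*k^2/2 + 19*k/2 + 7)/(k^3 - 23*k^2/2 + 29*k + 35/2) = (k - 2)/(k - 5)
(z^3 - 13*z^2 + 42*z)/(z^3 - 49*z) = (z - 6)/(z + 7)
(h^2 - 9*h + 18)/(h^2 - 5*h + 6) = (h - 6)/(h - 2)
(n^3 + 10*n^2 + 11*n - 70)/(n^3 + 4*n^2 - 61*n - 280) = (n - 2)/(n - 8)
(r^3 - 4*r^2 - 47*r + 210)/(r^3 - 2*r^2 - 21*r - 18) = (r^2 + 2*r - 35)/(r^2 + 4*r + 3)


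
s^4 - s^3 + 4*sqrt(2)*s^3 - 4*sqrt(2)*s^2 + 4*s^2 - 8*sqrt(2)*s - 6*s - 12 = (s - 2)*(s + 1)*(s + sqrt(2))*(s + 3*sqrt(2))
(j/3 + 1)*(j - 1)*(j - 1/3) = j^3/3 + 5*j^2/9 - 11*j/9 + 1/3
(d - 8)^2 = d^2 - 16*d + 64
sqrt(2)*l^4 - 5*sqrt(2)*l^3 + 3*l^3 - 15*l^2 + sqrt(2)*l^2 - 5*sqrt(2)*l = l*(l - 5)*(l + sqrt(2))*(sqrt(2)*l + 1)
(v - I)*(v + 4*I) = v^2 + 3*I*v + 4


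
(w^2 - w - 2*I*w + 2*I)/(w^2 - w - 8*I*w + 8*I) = (w - 2*I)/(w - 8*I)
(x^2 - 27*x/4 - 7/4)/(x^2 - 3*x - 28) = (x + 1/4)/(x + 4)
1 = 1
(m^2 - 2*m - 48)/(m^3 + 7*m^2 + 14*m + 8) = (m^2 - 2*m - 48)/(m^3 + 7*m^2 + 14*m + 8)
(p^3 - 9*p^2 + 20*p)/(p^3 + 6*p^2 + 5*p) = (p^2 - 9*p + 20)/(p^2 + 6*p + 5)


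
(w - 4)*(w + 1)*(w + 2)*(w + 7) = w^4 + 6*w^3 - 17*w^2 - 78*w - 56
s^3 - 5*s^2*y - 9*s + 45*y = (s - 3)*(s + 3)*(s - 5*y)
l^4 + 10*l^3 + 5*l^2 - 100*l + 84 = (l - 2)*(l - 1)*(l + 6)*(l + 7)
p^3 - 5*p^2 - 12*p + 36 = (p - 6)*(p - 2)*(p + 3)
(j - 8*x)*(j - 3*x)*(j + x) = j^3 - 10*j^2*x + 13*j*x^2 + 24*x^3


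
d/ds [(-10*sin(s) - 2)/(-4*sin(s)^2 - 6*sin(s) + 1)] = 2*(-8*sin(s) + 10*cos(2*s) - 21)*cos(s)/(4*sin(s)^2 + 6*sin(s) - 1)^2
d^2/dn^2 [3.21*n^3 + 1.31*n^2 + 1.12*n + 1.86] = 19.26*n + 2.62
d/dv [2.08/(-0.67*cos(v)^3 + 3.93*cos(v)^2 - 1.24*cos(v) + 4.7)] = (-4.1808*cos(v)^2 + 16.3488*cos(v) - 2.5792)*sin(v)/(0.67*cos(v)^3 - 3.93*cos(v)^2 + 1.24*cos(v) - 4.7)^2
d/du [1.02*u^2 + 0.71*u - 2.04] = 2.04*u + 0.71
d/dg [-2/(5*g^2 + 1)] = 20*g/(5*g^2 + 1)^2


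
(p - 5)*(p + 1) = p^2 - 4*p - 5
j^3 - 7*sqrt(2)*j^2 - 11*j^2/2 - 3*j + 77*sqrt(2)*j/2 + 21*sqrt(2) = (j - 6)*(j + 1/2)*(j - 7*sqrt(2))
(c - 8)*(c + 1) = c^2 - 7*c - 8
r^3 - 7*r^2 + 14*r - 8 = (r - 4)*(r - 2)*(r - 1)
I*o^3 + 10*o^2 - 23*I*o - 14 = (o - 7*I)*(o - 2*I)*(I*o + 1)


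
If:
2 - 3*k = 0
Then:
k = 2/3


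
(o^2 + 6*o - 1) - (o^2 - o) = 7*o - 1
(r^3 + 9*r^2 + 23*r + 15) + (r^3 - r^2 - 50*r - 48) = 2*r^3 + 8*r^2 - 27*r - 33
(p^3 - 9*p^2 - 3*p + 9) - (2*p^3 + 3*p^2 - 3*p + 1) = -p^3 - 12*p^2 + 8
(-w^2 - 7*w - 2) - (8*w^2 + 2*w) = -9*w^2 - 9*w - 2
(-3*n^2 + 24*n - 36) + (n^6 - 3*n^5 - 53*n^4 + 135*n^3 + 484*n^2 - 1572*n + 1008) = n^6 - 3*n^5 - 53*n^4 + 135*n^3 + 481*n^2 - 1548*n + 972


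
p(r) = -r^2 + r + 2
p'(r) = 1 - 2*r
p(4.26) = -11.89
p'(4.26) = -7.52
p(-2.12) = -4.61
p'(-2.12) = 5.24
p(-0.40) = 1.44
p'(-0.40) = 1.80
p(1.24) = 1.70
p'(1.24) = -1.48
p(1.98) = 0.06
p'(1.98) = -2.96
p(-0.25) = 1.69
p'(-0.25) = 1.50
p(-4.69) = -24.69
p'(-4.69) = 10.38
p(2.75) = -2.81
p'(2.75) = -4.50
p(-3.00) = -10.00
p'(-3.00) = 7.00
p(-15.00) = -238.00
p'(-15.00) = 31.00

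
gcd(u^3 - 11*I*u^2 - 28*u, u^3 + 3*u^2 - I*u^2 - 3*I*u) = u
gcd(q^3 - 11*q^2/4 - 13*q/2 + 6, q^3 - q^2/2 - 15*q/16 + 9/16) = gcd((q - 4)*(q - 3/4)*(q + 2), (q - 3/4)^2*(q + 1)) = q - 3/4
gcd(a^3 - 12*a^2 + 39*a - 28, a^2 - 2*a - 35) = a - 7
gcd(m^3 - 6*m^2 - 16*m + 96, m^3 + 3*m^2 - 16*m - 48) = m^2 - 16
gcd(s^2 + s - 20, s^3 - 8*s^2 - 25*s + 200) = s + 5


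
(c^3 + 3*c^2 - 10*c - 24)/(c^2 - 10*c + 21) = (c^2 + 6*c + 8)/(c - 7)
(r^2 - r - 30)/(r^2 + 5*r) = (r - 6)/r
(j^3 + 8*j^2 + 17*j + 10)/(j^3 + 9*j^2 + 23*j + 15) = (j + 2)/(j + 3)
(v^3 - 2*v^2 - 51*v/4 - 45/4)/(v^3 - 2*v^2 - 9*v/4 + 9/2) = (2*v^2 - 7*v - 15)/(2*v^2 - 7*v + 6)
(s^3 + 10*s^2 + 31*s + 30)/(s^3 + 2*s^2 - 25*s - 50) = (s + 3)/(s - 5)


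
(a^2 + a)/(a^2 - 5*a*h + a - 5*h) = a/(a - 5*h)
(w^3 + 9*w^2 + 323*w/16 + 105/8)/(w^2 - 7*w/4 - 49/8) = (4*w^2 + 29*w + 30)/(2*(2*w - 7))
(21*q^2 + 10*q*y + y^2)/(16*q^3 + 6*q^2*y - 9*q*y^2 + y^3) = (21*q^2 + 10*q*y + y^2)/(16*q^3 + 6*q^2*y - 9*q*y^2 + y^3)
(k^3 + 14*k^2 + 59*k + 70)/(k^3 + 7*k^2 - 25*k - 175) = (k + 2)/(k - 5)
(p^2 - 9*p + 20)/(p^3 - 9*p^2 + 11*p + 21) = (p^2 - 9*p + 20)/(p^3 - 9*p^2 + 11*p + 21)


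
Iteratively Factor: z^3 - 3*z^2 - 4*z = (z + 1)*(z^2 - 4*z) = (z - 4)*(z + 1)*(z)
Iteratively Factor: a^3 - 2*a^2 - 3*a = (a - 3)*(a^2 + a) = a*(a - 3)*(a + 1)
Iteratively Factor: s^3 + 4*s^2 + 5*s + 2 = (s + 1)*(s^2 + 3*s + 2) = (s + 1)*(s + 2)*(s + 1)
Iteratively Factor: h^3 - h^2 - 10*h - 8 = (h + 2)*(h^2 - 3*h - 4) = (h - 4)*(h + 2)*(h + 1)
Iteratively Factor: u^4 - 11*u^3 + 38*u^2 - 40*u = (u - 5)*(u^3 - 6*u^2 + 8*u) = (u - 5)*(u - 2)*(u^2 - 4*u) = u*(u - 5)*(u - 2)*(u - 4)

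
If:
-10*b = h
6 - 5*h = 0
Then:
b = -3/25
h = 6/5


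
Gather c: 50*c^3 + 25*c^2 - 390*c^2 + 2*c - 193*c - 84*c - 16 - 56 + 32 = 50*c^3 - 365*c^2 - 275*c - 40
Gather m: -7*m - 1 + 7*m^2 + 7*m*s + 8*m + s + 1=7*m^2 + m*(7*s + 1) + s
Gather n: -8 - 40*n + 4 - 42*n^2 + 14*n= -42*n^2 - 26*n - 4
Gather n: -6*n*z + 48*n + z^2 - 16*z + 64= n*(48 - 6*z) + z^2 - 16*z + 64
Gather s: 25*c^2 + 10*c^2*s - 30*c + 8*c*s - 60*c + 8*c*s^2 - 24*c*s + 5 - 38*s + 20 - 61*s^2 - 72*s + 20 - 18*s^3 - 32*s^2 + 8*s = 25*c^2 - 90*c - 18*s^3 + s^2*(8*c - 93) + s*(10*c^2 - 16*c - 102) + 45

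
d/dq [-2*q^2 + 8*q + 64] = 8 - 4*q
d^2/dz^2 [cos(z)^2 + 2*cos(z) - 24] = -2*cos(z) - 2*cos(2*z)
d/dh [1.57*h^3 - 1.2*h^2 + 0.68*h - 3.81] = 4.71*h^2 - 2.4*h + 0.68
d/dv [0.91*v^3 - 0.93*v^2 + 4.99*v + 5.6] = 2.73*v^2 - 1.86*v + 4.99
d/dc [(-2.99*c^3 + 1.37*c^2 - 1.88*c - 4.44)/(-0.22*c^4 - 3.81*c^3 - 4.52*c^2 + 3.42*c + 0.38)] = (-0.6578*c^6 + 0.602800000000002*c^5 + 17.4937*c^4 - 38.6844*c^3 - 57.97*c^2 - 39.0964*c + 14.4704)/(0.0484*c^8 + 1.6764*c^7 + 16.5049*c^6 + 32.9376*c^5 - 5.79720000000001*c^4 - 33.8124*c^3 + 8.2612*c^2 + 2.5992*c + 0.1444)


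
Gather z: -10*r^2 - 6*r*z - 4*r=-10*r^2 - 6*r*z - 4*r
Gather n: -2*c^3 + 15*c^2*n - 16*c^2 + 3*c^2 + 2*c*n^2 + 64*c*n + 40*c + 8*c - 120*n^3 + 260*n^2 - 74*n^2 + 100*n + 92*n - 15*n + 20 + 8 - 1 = -2*c^3 - 13*c^2 + 48*c - 120*n^3 + n^2*(2*c + 186) + n*(15*c^2 + 64*c + 177) + 27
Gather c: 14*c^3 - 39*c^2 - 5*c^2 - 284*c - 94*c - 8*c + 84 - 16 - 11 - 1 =14*c^3 - 44*c^2 - 386*c + 56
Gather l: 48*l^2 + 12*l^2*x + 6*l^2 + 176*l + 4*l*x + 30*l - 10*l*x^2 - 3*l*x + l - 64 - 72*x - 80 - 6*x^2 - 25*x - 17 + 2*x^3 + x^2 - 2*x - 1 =l^2*(12*x + 54) + l*(-10*x^2 + x + 207) + 2*x^3 - 5*x^2 - 99*x - 162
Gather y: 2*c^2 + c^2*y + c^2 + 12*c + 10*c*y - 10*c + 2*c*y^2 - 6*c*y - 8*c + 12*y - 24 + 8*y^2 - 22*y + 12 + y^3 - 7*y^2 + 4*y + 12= 3*c^2 - 6*c + y^3 + y^2*(2*c + 1) + y*(c^2 + 4*c - 6)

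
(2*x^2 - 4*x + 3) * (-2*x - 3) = -4*x^3 + 2*x^2 + 6*x - 9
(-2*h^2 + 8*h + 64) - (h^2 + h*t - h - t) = -3*h^2 - h*t + 9*h + t + 64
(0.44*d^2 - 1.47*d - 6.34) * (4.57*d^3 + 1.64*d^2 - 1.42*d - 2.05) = 2.0108*d^5 - 5.9963*d^4 - 32.0094*d^3 - 9.2122*d^2 + 12.0163*d + 12.997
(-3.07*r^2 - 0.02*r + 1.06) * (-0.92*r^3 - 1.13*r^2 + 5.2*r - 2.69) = 2.8244*r^5 + 3.4875*r^4 - 16.9166*r^3 + 6.9565*r^2 + 5.5658*r - 2.8514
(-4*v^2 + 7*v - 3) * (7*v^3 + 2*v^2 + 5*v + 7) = -28*v^5 + 41*v^4 - 27*v^3 + v^2 + 34*v - 21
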